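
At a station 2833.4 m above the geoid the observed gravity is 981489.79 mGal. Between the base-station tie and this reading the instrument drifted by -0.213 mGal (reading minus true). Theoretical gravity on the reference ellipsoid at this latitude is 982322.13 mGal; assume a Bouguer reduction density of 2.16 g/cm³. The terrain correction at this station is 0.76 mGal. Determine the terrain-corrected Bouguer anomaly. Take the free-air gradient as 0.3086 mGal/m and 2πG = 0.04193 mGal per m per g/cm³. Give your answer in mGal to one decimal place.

Drift-corrected reading = 981489.79 − (-0.213) = 981490.003 mGal
Free-air correction = 0.3086 × 2833.4 = 874.39 mGal
Free-air anomaly = 981490.003 − 982322.13 + (874.39) = 42.263 mGal
Bouguer slab correction = 0.04193 × 2.16 × 2833.4 = 256.62 mGal
Simple Bouguer anomaly = 42.263 − (256.62) = -214.357 mGal
Complete Bouguer anomaly = -214.357 + 0.76 = -213.597 mGal

-213.6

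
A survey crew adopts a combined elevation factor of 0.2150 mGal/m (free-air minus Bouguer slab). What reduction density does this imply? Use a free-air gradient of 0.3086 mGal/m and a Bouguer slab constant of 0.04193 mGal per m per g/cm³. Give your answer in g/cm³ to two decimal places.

2.23

0.2150 = 0.3086 − 0.04193 × ρ
ρ = (0.3086 − 0.2150) / 0.04193 = 2.23 g/cm³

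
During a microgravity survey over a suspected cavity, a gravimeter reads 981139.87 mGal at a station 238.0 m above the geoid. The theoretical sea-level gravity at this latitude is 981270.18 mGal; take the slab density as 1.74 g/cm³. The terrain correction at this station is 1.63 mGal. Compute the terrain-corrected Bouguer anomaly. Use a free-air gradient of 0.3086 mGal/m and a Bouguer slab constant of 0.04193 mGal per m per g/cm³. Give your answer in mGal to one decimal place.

Free-air correction = 0.3086 × 238.0 = 73.45 mGal
Free-air anomaly = 981139.87 − 981270.18 + (73.45) = -56.86 mGal
Bouguer slab correction = 0.04193 × 1.74 × 238.0 = 17.36 mGal
Simple Bouguer anomaly = -56.86 − (17.36) = -74.22 mGal
Complete Bouguer anomaly = -74.22 + 1.63 = -72.59 mGal

-72.6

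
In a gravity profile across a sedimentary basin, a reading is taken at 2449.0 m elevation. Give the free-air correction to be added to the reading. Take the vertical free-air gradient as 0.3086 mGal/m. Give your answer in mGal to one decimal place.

Free-air correction = 0.3086 × 2449.0 = 755.8 mGal

755.8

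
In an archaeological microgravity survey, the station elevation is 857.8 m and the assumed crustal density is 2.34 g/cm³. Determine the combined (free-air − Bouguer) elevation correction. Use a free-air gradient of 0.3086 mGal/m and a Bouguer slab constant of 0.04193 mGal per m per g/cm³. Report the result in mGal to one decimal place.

180.6

Combined gradient = 0.3086 − 0.04193 × 2.34 = 0.2104838 mGal/m
Combined elevation correction = 0.2104838 × 857.8 = 180.6 mGal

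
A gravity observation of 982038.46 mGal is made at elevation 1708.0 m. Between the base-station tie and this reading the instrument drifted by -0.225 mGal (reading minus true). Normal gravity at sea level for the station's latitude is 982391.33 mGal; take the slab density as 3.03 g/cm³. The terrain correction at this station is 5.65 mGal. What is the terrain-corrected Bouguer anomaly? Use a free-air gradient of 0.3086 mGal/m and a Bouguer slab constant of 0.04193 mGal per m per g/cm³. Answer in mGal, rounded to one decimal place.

Drift-corrected reading = 982038.46 − (-0.225) = 982038.685 mGal
Free-air correction = 0.3086 × 1708.0 = 527.09 mGal
Free-air anomaly = 982038.685 − 982391.33 + (527.09) = 174.445 mGal
Bouguer slab correction = 0.04193 × 3.03 × 1708.0 = 217.00 mGal
Simple Bouguer anomaly = 174.445 − (217.00) = -42.555 mGal
Complete Bouguer anomaly = -42.555 + 5.65 = -36.905 mGal

-36.9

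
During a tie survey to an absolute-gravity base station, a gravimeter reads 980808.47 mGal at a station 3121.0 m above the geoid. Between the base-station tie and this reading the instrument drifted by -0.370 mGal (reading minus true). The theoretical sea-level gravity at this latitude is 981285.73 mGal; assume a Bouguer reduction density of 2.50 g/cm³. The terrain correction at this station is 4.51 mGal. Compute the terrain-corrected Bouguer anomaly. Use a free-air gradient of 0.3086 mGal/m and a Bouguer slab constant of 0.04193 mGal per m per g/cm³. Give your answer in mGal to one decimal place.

163.6

Drift-corrected reading = 980808.47 − (-0.370) = 980808.840 mGal
Free-air correction = 0.3086 × 3121.0 = 963.14 mGal
Free-air anomaly = 980808.840 − 981285.73 + (963.14) = 486.250 mGal
Bouguer slab correction = 0.04193 × 2.50 × 3121.0 = 327.16 mGal
Simple Bouguer anomaly = 486.250 − (327.16) = 159.090 mGal
Complete Bouguer anomaly = 159.090 + 4.51 = 163.600 mGal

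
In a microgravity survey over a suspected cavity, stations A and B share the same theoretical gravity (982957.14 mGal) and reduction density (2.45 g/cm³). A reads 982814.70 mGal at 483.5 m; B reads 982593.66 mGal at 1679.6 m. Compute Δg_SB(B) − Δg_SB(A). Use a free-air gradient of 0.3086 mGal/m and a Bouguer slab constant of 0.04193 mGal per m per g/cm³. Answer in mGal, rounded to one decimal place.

25.2

Δg_SB(A) = 982814.70 − 982957.14 + 0.3086×483.5 − 0.04193×2.45×483.5 = -42.90 mGal
Δg_SB(B) = 982593.66 − 982957.14 + 0.3086×1679.6 − 0.04193×2.45×1679.6 = -17.70 mGal
Difference = -17.70 − (-42.90) = 25.20 mGal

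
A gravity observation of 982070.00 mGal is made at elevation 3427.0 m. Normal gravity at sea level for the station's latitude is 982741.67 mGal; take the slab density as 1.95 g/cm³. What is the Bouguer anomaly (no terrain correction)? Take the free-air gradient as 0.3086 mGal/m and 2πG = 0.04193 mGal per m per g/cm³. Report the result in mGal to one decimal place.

105.7

Free-air correction = 0.3086 × 3427.0 = 1057.57 mGal
Free-air anomaly = 982070.00 − 982741.67 + (1057.57) = 385.90 mGal
Bouguer slab correction = 0.04193 × 1.95 × 3427.0 = 280.20 mGal
Simple Bouguer anomaly = 385.90 − (280.20) = 105.70 mGal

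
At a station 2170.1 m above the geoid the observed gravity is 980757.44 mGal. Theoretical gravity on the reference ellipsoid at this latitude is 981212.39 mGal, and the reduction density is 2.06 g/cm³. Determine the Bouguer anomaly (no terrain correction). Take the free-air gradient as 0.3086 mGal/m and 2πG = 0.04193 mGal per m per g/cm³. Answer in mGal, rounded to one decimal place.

27.3

Free-air correction = 0.3086 × 2170.1 = 669.69 mGal
Free-air anomaly = 980757.44 − 981212.39 + (669.69) = 214.74 mGal
Bouguer slab correction = 0.04193 × 2.06 × 2170.1 = 187.44 mGal
Simple Bouguer anomaly = 214.74 − (187.44) = 27.30 mGal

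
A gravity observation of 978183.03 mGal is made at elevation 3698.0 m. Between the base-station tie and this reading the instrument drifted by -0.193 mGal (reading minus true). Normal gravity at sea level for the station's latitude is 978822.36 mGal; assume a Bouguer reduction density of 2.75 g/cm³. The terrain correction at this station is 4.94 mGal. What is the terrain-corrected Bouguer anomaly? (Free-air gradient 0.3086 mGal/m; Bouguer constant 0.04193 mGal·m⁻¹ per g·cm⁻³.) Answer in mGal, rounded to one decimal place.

Drift-corrected reading = 978183.03 − (-0.193) = 978183.223 mGal
Free-air correction = 0.3086 × 3698.0 = 1141.20 mGal
Free-air anomaly = 978183.223 − 978822.36 + (1141.20) = 502.063 mGal
Bouguer slab correction = 0.04193 × 2.75 × 3698.0 = 426.41 mGal
Simple Bouguer anomaly = 502.063 − (426.41) = 75.653 mGal
Complete Bouguer anomaly = 75.653 + 4.94 = 80.593 mGal

80.6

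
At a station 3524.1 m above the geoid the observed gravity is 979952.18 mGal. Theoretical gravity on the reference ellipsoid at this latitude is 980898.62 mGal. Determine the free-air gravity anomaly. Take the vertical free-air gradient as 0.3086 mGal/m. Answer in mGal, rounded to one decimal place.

Free-air correction = 0.3086 × 3524.1 = 1087.54 mGal
Free-air anomaly = 979952.18 − 980898.62 + (1087.54) = 141.10 mGal

141.1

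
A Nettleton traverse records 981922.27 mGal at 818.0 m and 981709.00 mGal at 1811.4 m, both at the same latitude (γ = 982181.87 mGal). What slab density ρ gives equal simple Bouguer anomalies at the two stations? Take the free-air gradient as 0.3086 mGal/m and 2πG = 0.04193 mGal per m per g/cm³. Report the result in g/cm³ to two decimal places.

2.24

Δg_obs = 981709.00 − 981922.27 = -213.27 mGal over Δh = 1811.4 − 818.0 = 993.4 m
Equal Bouguer anomalies ⇒ Δg_obs + (0.3086 − 0.04193ρ)·Δh = 0
0.3086 − 0.04193ρ = −Δg_obs/Δh = 0.21469
ρ = (0.3086 − 0.21469) / 0.04193 = 2.24 g/cm³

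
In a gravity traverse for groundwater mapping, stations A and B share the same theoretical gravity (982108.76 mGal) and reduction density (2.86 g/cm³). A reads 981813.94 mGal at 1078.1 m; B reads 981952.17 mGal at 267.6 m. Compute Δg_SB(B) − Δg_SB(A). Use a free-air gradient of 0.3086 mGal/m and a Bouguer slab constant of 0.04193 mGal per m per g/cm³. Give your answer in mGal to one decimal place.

-14.7

Δg_SB(A) = 981813.94 − 982108.76 + 0.3086×1078.1 − 0.04193×2.86×1078.1 = -91.40 mGal
Δg_SB(B) = 981952.17 − 982108.76 + 0.3086×267.6 − 0.04193×2.86×267.6 = -106.10 mGal
Difference = -106.10 − (-91.40) = -14.70 mGal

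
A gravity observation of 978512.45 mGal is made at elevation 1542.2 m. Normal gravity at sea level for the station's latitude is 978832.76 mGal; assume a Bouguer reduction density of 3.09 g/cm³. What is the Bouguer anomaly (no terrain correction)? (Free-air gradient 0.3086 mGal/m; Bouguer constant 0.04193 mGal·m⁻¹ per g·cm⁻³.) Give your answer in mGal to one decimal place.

Free-air correction = 0.3086 × 1542.2 = 475.92 mGal
Free-air anomaly = 978512.45 − 978832.76 + (475.92) = 155.61 mGal
Bouguer slab correction = 0.04193 × 3.09 × 1542.2 = 199.81 mGal
Simple Bouguer anomaly = 155.61 − (199.81) = -44.20 mGal

-44.2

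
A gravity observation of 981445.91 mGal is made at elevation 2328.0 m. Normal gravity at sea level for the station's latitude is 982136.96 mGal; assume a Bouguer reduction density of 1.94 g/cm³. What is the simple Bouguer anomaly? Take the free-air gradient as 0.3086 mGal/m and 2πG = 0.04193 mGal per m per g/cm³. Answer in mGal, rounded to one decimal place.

-162.0

Free-air correction = 0.3086 × 2328.0 = 718.42 mGal
Free-air anomaly = 981445.91 − 982136.96 + (718.42) = 27.37 mGal
Bouguer slab correction = 0.04193 × 1.94 × 2328.0 = 189.37 mGal
Simple Bouguer anomaly = 27.37 − (189.37) = -162.00 mGal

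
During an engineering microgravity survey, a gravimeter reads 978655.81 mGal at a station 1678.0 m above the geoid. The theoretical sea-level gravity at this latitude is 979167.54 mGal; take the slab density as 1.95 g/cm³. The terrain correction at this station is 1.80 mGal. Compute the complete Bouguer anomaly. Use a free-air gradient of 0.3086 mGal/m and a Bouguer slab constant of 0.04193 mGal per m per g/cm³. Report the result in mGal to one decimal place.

-129.3

Free-air correction = 0.3086 × 1678.0 = 517.83 mGal
Free-air anomaly = 978655.81 − 979167.54 + (517.83) = 6.10 mGal
Bouguer slab correction = 0.04193 × 1.95 × 1678.0 = 137.20 mGal
Simple Bouguer anomaly = 6.10 − (137.20) = -131.10 mGal
Complete Bouguer anomaly = -131.10 + 1.80 = -129.30 mGal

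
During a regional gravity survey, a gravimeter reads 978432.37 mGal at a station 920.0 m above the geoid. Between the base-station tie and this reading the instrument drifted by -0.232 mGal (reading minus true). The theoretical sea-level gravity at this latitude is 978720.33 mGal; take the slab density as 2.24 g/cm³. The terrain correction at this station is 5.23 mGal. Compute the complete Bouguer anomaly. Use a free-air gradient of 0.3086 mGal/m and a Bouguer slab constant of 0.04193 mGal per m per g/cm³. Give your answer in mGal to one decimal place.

-85.0

Drift-corrected reading = 978432.37 − (-0.232) = 978432.602 mGal
Free-air correction = 0.3086 × 920.0 = 283.91 mGal
Free-air anomaly = 978432.602 − 978720.33 + (283.91) = -3.818 mGal
Bouguer slab correction = 0.04193 × 2.24 × 920.0 = 86.41 mGal
Simple Bouguer anomaly = -3.818 − (86.41) = -90.228 mGal
Complete Bouguer anomaly = -90.228 + 5.23 = -84.998 mGal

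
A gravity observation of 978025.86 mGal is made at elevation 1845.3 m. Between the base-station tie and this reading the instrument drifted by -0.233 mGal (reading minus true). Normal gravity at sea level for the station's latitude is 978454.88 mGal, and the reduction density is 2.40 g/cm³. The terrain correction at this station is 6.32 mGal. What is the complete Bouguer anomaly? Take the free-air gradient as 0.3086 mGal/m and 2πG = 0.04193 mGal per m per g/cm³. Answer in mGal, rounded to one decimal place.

Drift-corrected reading = 978025.86 − (-0.233) = 978026.093 mGal
Free-air correction = 0.3086 × 1845.3 = 569.46 mGal
Free-air anomaly = 978026.093 − 978454.88 + (569.46) = 140.673 mGal
Bouguer slab correction = 0.04193 × 2.40 × 1845.3 = 185.70 mGal
Simple Bouguer anomaly = 140.673 − (185.70) = -45.027 mGal
Complete Bouguer anomaly = -45.027 + 6.32 = -38.707 mGal

-38.7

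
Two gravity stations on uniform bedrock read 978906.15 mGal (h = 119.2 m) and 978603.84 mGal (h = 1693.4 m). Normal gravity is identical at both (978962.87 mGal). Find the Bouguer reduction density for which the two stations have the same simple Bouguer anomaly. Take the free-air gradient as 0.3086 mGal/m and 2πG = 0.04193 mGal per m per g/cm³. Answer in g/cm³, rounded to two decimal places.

Δg_obs = 978603.84 − 978906.15 = -302.31 mGal over Δh = 1693.4 − 119.2 = 1574.2 m
Equal Bouguer anomalies ⇒ Δg_obs + (0.3086 − 0.04193ρ)·Δh = 0
0.3086 − 0.04193ρ = −Δg_obs/Δh = 0.19204
ρ = (0.3086 − 0.19204) / 0.04193 = 2.78 g/cm³

2.78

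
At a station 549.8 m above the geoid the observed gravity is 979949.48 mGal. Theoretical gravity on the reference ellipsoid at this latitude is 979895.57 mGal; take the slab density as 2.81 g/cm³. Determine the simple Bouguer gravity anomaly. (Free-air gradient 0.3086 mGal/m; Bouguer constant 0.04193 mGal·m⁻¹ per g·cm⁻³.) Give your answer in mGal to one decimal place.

Free-air correction = 0.3086 × 549.8 = 169.67 mGal
Free-air anomaly = 979949.48 − 979895.57 + (169.67) = 223.58 mGal
Bouguer slab correction = 0.04193 × 2.81 × 549.8 = 64.78 mGal
Simple Bouguer anomaly = 223.58 − (64.78) = 158.80 mGal

158.8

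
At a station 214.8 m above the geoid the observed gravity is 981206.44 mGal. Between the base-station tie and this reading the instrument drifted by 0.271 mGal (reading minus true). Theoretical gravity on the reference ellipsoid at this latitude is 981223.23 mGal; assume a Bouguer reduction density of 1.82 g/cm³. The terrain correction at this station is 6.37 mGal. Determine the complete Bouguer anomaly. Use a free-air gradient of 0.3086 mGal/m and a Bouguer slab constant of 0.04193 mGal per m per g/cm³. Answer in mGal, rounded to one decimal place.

Drift-corrected reading = 981206.44 − (0.271) = 981206.169 mGal
Free-air correction = 0.3086 × 214.8 = 66.29 mGal
Free-air anomaly = 981206.169 − 981223.23 + (66.29) = 49.229 mGal
Bouguer slab correction = 0.04193 × 1.82 × 214.8 = 16.39 mGal
Simple Bouguer anomaly = 49.229 − (16.39) = 32.839 mGal
Complete Bouguer anomaly = 32.839 + 6.37 = 39.209 mGal

39.2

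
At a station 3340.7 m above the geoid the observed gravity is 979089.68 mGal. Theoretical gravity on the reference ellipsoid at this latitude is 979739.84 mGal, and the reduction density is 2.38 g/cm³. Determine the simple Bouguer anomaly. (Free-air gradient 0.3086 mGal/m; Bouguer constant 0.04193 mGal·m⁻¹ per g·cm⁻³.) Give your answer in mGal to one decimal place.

47.4

Free-air correction = 0.3086 × 3340.7 = 1030.94 mGal
Free-air anomaly = 979089.68 − 979739.84 + (1030.94) = 380.78 mGal
Bouguer slab correction = 0.04193 × 2.38 × 3340.7 = 333.38 mGal
Simple Bouguer anomaly = 380.78 − (333.38) = 47.40 mGal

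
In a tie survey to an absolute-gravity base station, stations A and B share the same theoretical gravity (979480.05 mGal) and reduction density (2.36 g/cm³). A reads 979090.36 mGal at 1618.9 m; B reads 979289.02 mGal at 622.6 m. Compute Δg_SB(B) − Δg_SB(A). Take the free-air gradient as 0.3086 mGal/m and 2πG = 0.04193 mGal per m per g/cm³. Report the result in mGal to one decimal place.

-10.2

Δg_SB(A) = 979090.36 − 979480.05 + 0.3086×1618.9 − 0.04193×2.36×1618.9 = -50.30 mGal
Δg_SB(B) = 979289.02 − 979480.05 + 0.3086×622.6 − 0.04193×2.36×622.6 = -60.50 mGal
Difference = -60.50 − (-50.30) = -10.20 mGal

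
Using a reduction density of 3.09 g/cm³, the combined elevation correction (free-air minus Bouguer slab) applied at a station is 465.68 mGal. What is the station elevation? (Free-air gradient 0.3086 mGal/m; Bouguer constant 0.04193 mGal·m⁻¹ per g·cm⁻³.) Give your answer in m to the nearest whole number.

2601

Combined gradient = 0.3086 − 0.04193 × 3.09 = 0.1790363 mGal/m
h = 465.68 / 0.1790363 = 2601.04 m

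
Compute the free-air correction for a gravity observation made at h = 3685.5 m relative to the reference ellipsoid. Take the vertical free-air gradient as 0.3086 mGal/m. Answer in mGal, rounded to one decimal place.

Free-air correction = 0.3086 × 3685.5 = 1137.3 mGal

1137.3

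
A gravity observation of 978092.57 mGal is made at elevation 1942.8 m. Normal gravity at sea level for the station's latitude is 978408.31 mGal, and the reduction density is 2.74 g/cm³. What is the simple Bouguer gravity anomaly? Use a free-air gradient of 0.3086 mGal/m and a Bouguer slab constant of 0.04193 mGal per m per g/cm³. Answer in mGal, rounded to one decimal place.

60.6

Free-air correction = 0.3086 × 1942.8 = 599.55 mGal
Free-air anomaly = 978092.57 − 978408.31 + (599.55) = 283.81 mGal
Bouguer slab correction = 0.04193 × 2.74 × 1942.8 = 223.20 mGal
Simple Bouguer anomaly = 283.81 − (223.20) = 60.61 mGal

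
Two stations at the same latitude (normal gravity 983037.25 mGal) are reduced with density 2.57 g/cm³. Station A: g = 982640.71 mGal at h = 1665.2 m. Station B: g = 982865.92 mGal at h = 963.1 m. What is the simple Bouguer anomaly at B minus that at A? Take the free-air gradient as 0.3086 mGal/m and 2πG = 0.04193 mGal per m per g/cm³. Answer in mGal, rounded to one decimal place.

Δg_SB(A) = 982640.71 − 983037.25 + 0.3086×1665.2 − 0.04193×2.57×1665.2 = -62.10 mGal
Δg_SB(B) = 982865.92 − 983037.25 + 0.3086×963.1 − 0.04193×2.57×963.1 = 22.10 mGal
Difference = 22.10 − (-62.10) = 84.20 mGal

84.2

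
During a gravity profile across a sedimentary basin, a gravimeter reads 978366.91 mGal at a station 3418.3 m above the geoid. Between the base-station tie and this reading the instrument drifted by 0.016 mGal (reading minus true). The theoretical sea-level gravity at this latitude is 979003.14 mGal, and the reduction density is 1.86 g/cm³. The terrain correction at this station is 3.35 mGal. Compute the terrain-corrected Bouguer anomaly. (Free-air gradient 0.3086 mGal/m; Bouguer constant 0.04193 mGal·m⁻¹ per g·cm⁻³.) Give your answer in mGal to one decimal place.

Drift-corrected reading = 978366.91 − (0.016) = 978366.894 mGal
Free-air correction = 0.3086 × 3418.3 = 1054.89 mGal
Free-air anomaly = 978366.894 − 979003.14 + (1054.89) = 418.644 mGal
Bouguer slab correction = 0.04193 × 1.86 × 3418.3 = 266.59 mGal
Simple Bouguer anomaly = 418.644 − (266.59) = 152.054 mGal
Complete Bouguer anomaly = 152.054 + 3.35 = 155.404 mGal

155.4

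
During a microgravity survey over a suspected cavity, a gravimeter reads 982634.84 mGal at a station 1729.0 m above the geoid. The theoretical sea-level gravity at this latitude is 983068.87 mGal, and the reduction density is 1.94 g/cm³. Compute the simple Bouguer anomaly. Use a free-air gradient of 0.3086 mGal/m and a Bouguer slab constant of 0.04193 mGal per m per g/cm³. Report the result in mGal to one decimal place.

-41.1

Free-air correction = 0.3086 × 1729.0 = 533.57 mGal
Free-air anomaly = 982634.84 − 983068.87 + (533.57) = 99.54 mGal
Bouguer slab correction = 0.04193 × 1.94 × 1729.0 = 140.64 mGal
Simple Bouguer anomaly = 99.54 − (140.64) = -41.10 mGal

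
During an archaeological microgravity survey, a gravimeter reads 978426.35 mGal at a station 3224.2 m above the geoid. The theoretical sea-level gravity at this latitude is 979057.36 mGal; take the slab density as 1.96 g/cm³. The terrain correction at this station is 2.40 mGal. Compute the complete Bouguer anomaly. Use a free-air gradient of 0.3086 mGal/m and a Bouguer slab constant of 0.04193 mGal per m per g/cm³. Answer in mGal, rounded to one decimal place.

101.4

Free-air correction = 0.3086 × 3224.2 = 994.99 mGal
Free-air anomaly = 978426.35 − 979057.36 + (994.99) = 363.98 mGal
Bouguer slab correction = 0.04193 × 1.96 × 3224.2 = 264.97 mGal
Simple Bouguer anomaly = 363.98 − (264.97) = 99.01 mGal
Complete Bouguer anomaly = 99.01 + 2.40 = 101.41 mGal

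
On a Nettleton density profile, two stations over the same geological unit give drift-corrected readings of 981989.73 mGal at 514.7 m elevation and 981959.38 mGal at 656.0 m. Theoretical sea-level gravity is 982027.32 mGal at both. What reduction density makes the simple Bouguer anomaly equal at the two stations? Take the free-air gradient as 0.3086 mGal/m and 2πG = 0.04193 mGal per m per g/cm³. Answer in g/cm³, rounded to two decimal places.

2.24

Δg_obs = 981959.38 − 981989.73 = -30.35 mGal over Δh = 656.0 − 514.7 = 141.3 m
Equal Bouguer anomalies ⇒ Δg_obs + (0.3086 − 0.04193ρ)·Δh = 0
0.3086 − 0.04193ρ = −Δg_obs/Δh = 0.21479
ρ = (0.3086 − 0.21479) / 0.04193 = 2.24 g/cm³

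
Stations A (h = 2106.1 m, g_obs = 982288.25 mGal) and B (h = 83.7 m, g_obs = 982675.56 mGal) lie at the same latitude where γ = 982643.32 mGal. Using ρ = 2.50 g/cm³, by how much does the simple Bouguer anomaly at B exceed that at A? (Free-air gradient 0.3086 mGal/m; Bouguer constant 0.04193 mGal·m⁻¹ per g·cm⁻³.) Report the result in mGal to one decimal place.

-24.8

Δg_SB(A) = 982288.25 − 982643.32 + 0.3086×2106.1 − 0.04193×2.50×2106.1 = 74.10 mGal
Δg_SB(B) = 982675.56 − 982643.32 + 0.3086×83.7 − 0.04193×2.50×83.7 = 49.30 mGal
Difference = 49.30 − (74.10) = -24.80 mGal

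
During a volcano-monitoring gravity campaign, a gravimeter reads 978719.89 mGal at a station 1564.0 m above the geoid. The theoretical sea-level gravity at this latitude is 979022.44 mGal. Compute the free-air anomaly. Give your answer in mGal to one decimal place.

180.1

Free-air correction = 0.3086 × 1564.0 = 482.65 mGal
Free-air anomaly = 978719.89 − 979022.44 + (482.65) = 180.10 mGal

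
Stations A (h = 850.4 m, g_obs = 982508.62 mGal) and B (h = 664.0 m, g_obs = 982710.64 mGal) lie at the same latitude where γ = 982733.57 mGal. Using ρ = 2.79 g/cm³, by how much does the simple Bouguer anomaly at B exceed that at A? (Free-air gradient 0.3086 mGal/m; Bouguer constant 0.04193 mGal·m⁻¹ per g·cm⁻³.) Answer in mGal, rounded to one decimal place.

Δg_SB(A) = 982508.62 − 982733.57 + 0.3086×850.4 − 0.04193×2.79×850.4 = -62.00 mGal
Δg_SB(B) = 982710.64 − 982733.57 + 0.3086×664.0 − 0.04193×2.79×664.0 = 104.30 mGal
Difference = 104.30 − (-62.00) = 166.30 mGal

166.3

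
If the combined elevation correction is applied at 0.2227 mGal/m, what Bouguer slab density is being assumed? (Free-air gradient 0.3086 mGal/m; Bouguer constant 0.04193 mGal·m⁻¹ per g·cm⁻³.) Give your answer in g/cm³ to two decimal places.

0.2227 = 0.3086 − 0.04193 × ρ
ρ = (0.3086 − 0.2227) / 0.04193 = 2.05 g/cm³

2.05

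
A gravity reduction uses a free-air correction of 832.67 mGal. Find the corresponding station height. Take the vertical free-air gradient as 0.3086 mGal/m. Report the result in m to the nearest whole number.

h = 832.67 / 0.3086 = 2698.22 m

2698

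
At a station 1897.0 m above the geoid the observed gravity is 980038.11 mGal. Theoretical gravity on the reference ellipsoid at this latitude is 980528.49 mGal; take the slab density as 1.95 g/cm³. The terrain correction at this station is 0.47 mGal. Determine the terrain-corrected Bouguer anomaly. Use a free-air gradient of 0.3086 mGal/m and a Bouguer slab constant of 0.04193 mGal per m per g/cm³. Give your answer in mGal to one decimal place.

Free-air correction = 0.3086 × 1897.0 = 585.41 mGal
Free-air anomaly = 980038.11 − 980528.49 + (585.41) = 95.03 mGal
Bouguer slab correction = 0.04193 × 1.95 × 1897.0 = 155.11 mGal
Simple Bouguer anomaly = 95.03 − (155.11) = -60.08 mGal
Complete Bouguer anomaly = -60.08 + 0.47 = -59.61 mGal

-59.6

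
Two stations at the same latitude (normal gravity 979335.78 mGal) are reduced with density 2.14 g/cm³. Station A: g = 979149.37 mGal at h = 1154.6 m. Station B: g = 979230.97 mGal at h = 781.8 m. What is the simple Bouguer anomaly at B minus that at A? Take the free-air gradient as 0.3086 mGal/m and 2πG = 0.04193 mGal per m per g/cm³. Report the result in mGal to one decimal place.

0.0

Δg_SB(A) = 979149.37 − 979335.78 + 0.3086×1154.6 − 0.04193×2.14×1154.6 = 66.30 mGal
Δg_SB(B) = 979230.97 − 979335.78 + 0.3086×781.8 − 0.04193×2.14×781.8 = 66.30 mGal
Difference = 66.30 − (66.30) = 0.00 mGal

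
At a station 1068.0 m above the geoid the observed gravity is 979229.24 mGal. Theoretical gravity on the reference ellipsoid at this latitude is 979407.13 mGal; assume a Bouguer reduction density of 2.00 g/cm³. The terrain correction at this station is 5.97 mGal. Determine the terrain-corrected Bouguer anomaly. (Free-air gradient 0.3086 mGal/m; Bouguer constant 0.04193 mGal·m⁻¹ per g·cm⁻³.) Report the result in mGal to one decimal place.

Free-air correction = 0.3086 × 1068.0 = 329.58 mGal
Free-air anomaly = 979229.24 − 979407.13 + (329.58) = 151.69 mGal
Bouguer slab correction = 0.04193 × 2.00 × 1068.0 = 89.56 mGal
Simple Bouguer anomaly = 151.69 − (89.56) = 62.13 mGal
Complete Bouguer anomaly = 62.13 + 5.97 = 68.10 mGal

68.1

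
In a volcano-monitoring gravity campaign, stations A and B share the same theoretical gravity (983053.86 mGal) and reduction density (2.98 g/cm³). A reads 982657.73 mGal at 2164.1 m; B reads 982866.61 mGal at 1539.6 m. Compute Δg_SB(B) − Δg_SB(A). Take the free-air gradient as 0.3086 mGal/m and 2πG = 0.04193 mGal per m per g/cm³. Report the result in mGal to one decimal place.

Δg_SB(A) = 982657.73 − 983053.86 + 0.3086×2164.1 − 0.04193×2.98×2164.1 = 1.30 mGal
Δg_SB(B) = 982866.61 − 983053.86 + 0.3086×1539.6 − 0.04193×2.98×1539.6 = 95.50 mGal
Difference = 95.50 − (1.30) = 94.20 mGal

94.2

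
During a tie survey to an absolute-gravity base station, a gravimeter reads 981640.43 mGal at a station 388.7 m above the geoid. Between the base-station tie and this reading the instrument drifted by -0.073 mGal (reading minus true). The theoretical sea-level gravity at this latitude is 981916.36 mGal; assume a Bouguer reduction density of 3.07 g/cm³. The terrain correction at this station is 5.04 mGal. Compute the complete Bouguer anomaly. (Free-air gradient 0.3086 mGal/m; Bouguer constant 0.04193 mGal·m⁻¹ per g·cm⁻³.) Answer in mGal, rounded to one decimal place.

Drift-corrected reading = 981640.43 − (-0.073) = 981640.503 mGal
Free-air correction = 0.3086 × 388.7 = 119.95 mGal
Free-air anomaly = 981640.503 − 981916.36 + (119.95) = -155.907 mGal
Bouguer slab correction = 0.04193 × 3.07 × 388.7 = 50.04 mGal
Simple Bouguer anomaly = -155.907 − (50.04) = -205.947 mGal
Complete Bouguer anomaly = -205.947 + 5.04 = -200.907 mGal

-200.9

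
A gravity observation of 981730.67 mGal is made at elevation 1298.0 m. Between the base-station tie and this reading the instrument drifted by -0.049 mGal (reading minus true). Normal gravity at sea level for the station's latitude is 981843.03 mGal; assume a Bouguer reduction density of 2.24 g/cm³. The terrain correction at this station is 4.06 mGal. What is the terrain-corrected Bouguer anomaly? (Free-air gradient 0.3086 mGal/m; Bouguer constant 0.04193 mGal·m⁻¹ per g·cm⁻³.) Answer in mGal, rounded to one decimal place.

Drift-corrected reading = 981730.67 − (-0.049) = 981730.719 mGal
Free-air correction = 0.3086 × 1298.0 = 400.56 mGal
Free-air anomaly = 981730.719 − 981843.03 + (400.56) = 288.249 mGal
Bouguer slab correction = 0.04193 × 2.24 × 1298.0 = 121.91 mGal
Simple Bouguer anomaly = 288.249 − (121.91) = 166.339 mGal
Complete Bouguer anomaly = 166.339 + 4.06 = 170.399 mGal

170.4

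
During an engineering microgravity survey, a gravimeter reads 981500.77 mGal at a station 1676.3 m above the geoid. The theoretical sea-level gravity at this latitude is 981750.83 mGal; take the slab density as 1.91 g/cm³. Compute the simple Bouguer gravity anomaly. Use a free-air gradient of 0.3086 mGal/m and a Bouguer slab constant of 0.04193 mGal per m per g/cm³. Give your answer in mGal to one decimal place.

133.0

Free-air correction = 0.3086 × 1676.3 = 517.31 mGal
Free-air anomaly = 981500.77 − 981750.83 + (517.31) = 267.25 mGal
Bouguer slab correction = 0.04193 × 1.91 × 1676.3 = 134.25 mGal
Simple Bouguer anomaly = 267.25 − (134.25) = 133.00 mGal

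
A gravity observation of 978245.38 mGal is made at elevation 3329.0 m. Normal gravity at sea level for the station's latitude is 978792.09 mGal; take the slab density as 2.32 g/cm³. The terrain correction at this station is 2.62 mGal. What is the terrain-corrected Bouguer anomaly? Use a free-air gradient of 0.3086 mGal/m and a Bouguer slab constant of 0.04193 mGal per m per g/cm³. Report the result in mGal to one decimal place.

159.4

Free-air correction = 0.3086 × 3329.0 = 1027.33 mGal
Free-air anomaly = 978245.38 − 978792.09 + (1027.33) = 480.62 mGal
Bouguer slab correction = 0.04193 × 2.32 × 3329.0 = 323.84 mGal
Simple Bouguer anomaly = 480.62 − (323.84) = 156.78 mGal
Complete Bouguer anomaly = 156.78 + 2.62 = 159.40 mGal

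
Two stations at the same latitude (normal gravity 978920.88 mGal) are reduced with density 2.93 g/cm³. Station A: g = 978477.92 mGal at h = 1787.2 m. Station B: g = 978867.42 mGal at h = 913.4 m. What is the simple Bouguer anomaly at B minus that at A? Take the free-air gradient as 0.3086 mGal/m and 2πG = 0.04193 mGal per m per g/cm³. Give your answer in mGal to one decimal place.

Δg_SB(A) = 978477.92 − 978920.88 + 0.3086×1787.2 − 0.04193×2.93×1787.2 = -111.00 mGal
Δg_SB(B) = 978867.42 − 978920.88 + 0.3086×913.4 − 0.04193×2.93×913.4 = 116.20 mGal
Difference = 116.20 − (-111.00) = 227.20 mGal

227.2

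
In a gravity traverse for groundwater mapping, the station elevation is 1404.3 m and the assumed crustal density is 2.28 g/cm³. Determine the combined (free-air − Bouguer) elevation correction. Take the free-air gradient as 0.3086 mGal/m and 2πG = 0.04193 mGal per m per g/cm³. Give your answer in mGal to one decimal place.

299.1

Combined gradient = 0.3086 − 0.04193 × 2.28 = 0.2129996 mGal/m
Combined elevation correction = 0.2129996 × 1404.3 = 299.1 mGal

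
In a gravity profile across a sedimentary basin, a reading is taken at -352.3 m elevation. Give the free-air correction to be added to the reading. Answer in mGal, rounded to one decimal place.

-108.7

Free-air correction = 0.3086 × -352.3 = -108.7 mGal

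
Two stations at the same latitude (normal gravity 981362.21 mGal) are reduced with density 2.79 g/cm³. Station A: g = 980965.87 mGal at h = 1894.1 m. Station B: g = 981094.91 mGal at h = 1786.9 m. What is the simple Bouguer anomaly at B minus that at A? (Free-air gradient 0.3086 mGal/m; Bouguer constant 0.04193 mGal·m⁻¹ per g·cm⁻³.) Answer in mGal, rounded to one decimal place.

Δg_SB(A) = 980965.87 − 981362.21 + 0.3086×1894.1 − 0.04193×2.79×1894.1 = -33.40 mGal
Δg_SB(B) = 981094.91 − 981362.21 + 0.3086×1786.9 − 0.04193×2.79×1786.9 = 75.10 mGal
Difference = 75.10 − (-33.40) = 108.50 mGal

108.5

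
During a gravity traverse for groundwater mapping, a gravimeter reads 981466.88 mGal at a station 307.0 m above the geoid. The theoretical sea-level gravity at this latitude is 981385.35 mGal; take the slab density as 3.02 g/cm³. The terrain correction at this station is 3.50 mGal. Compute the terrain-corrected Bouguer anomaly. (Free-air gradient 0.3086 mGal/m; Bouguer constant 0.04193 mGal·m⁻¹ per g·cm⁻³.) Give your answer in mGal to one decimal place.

Free-air correction = 0.3086 × 307.0 = 94.74 mGal
Free-air anomaly = 981466.88 − 981385.35 + (94.74) = 176.27 mGal
Bouguer slab correction = 0.04193 × 3.02 × 307.0 = 38.87 mGal
Simple Bouguer anomaly = 176.27 − (38.87) = 137.40 mGal
Complete Bouguer anomaly = 137.40 + 3.50 = 140.90 mGal

140.9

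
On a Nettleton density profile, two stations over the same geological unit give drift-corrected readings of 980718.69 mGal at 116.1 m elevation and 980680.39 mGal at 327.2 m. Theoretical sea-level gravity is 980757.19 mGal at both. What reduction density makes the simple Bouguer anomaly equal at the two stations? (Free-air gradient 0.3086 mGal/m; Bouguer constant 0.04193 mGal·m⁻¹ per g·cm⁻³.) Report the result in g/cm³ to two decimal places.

Δg_obs = 980680.39 − 980718.69 = -38.30 mGal over Δh = 327.2 − 116.1 = 211.1 m
Equal Bouguer anomalies ⇒ Δg_obs + (0.3086 − 0.04193ρ)·Δh = 0
0.3086 − 0.04193ρ = −Δg_obs/Δh = 0.18143
ρ = (0.3086 − 0.18143) / 0.04193 = 3.03 g/cm³

3.03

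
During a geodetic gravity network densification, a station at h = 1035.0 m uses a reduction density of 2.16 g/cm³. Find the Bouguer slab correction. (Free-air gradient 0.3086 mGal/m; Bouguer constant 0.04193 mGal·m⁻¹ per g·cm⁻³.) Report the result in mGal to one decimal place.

Bouguer slab correction = 0.04193 × 2.16 × 1035.0 = 93.7 mGal

93.7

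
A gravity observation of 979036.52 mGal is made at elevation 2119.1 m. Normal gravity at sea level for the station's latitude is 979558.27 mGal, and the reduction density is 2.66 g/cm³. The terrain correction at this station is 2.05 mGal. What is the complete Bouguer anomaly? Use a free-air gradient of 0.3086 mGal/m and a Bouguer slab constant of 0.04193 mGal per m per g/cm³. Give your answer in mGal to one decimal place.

Free-air correction = 0.3086 × 2119.1 = 653.95 mGal
Free-air anomaly = 979036.52 − 979558.27 + (653.95) = 132.20 mGal
Bouguer slab correction = 0.04193 × 2.66 × 2119.1 = 236.35 mGal
Simple Bouguer anomaly = 132.20 − (236.35) = -104.15 mGal
Complete Bouguer anomaly = -104.15 + 2.05 = -102.10 mGal

-102.1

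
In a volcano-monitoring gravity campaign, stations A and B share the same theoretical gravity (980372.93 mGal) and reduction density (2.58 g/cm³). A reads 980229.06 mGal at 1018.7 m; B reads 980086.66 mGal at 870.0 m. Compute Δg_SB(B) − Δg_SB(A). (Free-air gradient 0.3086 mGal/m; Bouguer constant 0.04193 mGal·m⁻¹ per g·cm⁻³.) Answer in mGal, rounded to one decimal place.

Δg_SB(A) = 980229.06 − 980372.93 + 0.3086×1018.7 − 0.04193×2.58×1018.7 = 60.30 mGal
Δg_SB(B) = 980086.66 − 980372.93 + 0.3086×870.0 − 0.04193×2.58×870.0 = -111.90 mGal
Difference = -111.90 − (60.30) = -172.20 mGal

-172.2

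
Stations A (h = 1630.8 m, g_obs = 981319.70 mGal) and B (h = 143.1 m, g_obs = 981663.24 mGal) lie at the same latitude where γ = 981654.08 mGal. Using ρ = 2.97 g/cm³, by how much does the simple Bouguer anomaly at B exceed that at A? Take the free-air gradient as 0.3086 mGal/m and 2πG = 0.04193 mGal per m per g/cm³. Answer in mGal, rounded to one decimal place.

Δg_SB(A) = 981319.70 − 981654.08 + 0.3086×1630.8 − 0.04193×2.97×1630.8 = -34.20 mGal
Δg_SB(B) = 981663.24 − 981654.08 + 0.3086×143.1 − 0.04193×2.97×143.1 = 35.50 mGal
Difference = 35.50 − (-34.20) = 69.70 mGal

69.7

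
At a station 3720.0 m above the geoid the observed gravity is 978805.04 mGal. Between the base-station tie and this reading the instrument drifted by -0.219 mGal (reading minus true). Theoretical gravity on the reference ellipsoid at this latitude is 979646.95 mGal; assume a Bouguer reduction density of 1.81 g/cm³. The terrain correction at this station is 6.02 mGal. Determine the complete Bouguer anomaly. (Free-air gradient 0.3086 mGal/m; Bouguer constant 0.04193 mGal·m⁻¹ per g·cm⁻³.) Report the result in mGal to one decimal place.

30.0

Drift-corrected reading = 978805.04 − (-0.219) = 978805.259 mGal
Free-air correction = 0.3086 × 3720.0 = 1147.99 mGal
Free-air anomaly = 978805.259 − 979646.95 + (1147.99) = 306.299 mGal
Bouguer slab correction = 0.04193 × 1.81 × 3720.0 = 282.32 mGal
Simple Bouguer anomaly = 306.299 − (282.32) = 23.979 mGal
Complete Bouguer anomaly = 23.979 + 6.02 = 29.999 mGal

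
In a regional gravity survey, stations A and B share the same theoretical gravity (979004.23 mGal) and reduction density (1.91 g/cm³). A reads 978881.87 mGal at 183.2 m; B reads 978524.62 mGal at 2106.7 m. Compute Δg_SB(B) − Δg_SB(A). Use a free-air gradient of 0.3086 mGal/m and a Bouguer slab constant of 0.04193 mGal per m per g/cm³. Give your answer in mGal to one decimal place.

82.3

Δg_SB(A) = 978881.87 − 979004.23 + 0.3086×183.2 − 0.04193×1.91×183.2 = -80.50 mGal
Δg_SB(B) = 978524.62 − 979004.23 + 0.3086×2106.7 − 0.04193×1.91×2106.7 = 1.80 mGal
Difference = 1.80 − (-80.50) = 82.30 mGal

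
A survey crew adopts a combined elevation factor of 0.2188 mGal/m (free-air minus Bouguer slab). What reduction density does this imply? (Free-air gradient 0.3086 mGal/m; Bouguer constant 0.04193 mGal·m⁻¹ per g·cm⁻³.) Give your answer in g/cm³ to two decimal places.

0.2188 = 0.3086 − 0.04193 × ρ
ρ = (0.3086 − 0.2188) / 0.04193 = 2.14 g/cm³

2.14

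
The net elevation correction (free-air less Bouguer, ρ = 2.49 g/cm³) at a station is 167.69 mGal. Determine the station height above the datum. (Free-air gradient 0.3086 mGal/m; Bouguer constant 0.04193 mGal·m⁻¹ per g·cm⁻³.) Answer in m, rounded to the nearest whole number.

821

Combined gradient = 0.3086 − 0.04193 × 2.49 = 0.2041943 mGal/m
h = 167.69 / 0.2041943 = 821.23 m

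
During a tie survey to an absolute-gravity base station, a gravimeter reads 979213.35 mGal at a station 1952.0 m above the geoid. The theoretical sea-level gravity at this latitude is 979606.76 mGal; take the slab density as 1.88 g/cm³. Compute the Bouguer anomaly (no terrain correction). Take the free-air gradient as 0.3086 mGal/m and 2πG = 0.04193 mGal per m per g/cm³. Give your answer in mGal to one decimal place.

Free-air correction = 0.3086 × 1952.0 = 602.39 mGal
Free-air anomaly = 979213.35 − 979606.76 + (602.39) = 208.98 mGal
Bouguer slab correction = 0.04193 × 1.88 × 1952.0 = 153.87 mGal
Simple Bouguer anomaly = 208.98 − (153.87) = 55.11 mGal

55.1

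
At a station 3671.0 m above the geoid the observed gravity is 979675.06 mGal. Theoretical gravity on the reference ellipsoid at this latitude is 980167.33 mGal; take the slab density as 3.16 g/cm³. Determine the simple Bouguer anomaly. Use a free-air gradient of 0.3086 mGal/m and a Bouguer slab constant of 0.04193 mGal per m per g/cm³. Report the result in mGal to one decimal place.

154.2

Free-air correction = 0.3086 × 3671.0 = 1132.87 mGal
Free-air anomaly = 979675.06 − 980167.33 + (1132.87) = 640.60 mGal
Bouguer slab correction = 0.04193 × 3.16 × 3671.0 = 486.40 mGal
Simple Bouguer anomaly = 640.60 − (486.40) = 154.20 mGal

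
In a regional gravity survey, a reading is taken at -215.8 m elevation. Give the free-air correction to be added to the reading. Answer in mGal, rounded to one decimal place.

-66.6

Free-air correction = 0.3086 × -215.8 = -66.6 mGal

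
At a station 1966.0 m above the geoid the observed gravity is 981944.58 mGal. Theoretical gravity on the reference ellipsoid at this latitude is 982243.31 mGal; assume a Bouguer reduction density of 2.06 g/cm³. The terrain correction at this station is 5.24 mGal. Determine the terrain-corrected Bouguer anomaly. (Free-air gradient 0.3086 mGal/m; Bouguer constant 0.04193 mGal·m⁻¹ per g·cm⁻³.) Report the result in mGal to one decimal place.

143.4

Free-air correction = 0.3086 × 1966.0 = 606.71 mGal
Free-air anomaly = 981944.58 − 982243.31 + (606.71) = 307.98 mGal
Bouguer slab correction = 0.04193 × 2.06 × 1966.0 = 169.81 mGal
Simple Bouguer anomaly = 307.98 − (169.81) = 138.17 mGal
Complete Bouguer anomaly = 138.17 + 5.24 = 143.41 mGal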